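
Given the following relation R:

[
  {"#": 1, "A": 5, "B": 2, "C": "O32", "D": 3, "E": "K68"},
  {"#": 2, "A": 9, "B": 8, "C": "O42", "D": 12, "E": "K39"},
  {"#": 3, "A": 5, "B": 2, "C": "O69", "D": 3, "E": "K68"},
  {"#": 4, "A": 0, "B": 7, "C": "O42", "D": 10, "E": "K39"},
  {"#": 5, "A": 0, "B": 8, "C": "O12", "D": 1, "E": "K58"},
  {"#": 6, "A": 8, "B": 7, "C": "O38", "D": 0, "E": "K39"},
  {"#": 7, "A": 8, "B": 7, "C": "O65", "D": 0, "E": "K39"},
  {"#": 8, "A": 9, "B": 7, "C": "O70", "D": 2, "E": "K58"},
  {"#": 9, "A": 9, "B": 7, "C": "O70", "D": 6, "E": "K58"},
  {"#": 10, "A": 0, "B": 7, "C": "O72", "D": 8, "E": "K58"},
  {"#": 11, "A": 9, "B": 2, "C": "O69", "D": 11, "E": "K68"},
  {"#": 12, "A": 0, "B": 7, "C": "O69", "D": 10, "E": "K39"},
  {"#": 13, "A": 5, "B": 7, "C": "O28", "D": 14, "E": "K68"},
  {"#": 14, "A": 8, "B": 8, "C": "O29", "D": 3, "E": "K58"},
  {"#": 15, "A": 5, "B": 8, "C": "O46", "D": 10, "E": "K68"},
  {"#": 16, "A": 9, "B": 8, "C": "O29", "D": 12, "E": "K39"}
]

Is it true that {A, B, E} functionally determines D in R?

(A=5, B=2, E=K68): rows 1, 3 → D = 3, 3 ✓
(A=9, B=8, E=K39): rows 2, 16 → D = 12, 12 ✓
(A=0, B=7, E=K39): rows 4, 12 → D = 10, 10 ✓
(A=0, B=8, E=K58): row 5 → D = 1 ✓
(A=8, B=7, E=K39): rows 6, 7 → D = 0, 0 ✓
(A=9, B=7, E=K58): rows 8, 9 → D takes values {2, 6} — violation
(A=0, B=7, E=K58): row 10 → D = 8 ✓
(A=9, B=2, E=K68): row 11 → D = 11 ✓
(A=5, B=7, E=K68): row 13 → D = 14 ✓
(A=8, B=8, E=K58): row 14 → D = 3 ✓
(A=5, B=8, E=K68): row 15 → D = 10 ✓
Two rows agree on {A, B, E} but differ on D, so {A, B, E} -> D does not hold.

No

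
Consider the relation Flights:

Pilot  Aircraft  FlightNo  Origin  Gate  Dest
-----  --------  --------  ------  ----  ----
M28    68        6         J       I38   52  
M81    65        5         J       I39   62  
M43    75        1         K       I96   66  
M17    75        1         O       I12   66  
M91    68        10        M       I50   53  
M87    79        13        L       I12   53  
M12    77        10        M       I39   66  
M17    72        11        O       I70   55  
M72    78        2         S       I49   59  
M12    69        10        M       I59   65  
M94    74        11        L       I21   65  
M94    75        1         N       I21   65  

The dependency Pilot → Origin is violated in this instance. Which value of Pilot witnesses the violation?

Pilot=M28: 1 row → Origin = J ✓
Pilot=M81: 1 row → Origin = J ✓
Pilot=M43: 1 row → Origin = K ✓
Pilot=M17: 2 rows → Origin = O, O ✓
Pilot=M91: 1 row → Origin = M ✓
Pilot=M87: 1 row → Origin = L ✓
Pilot=M12: 2 rows → Origin = M, M ✓
Pilot=M72: 1 row → Origin = S ✓
Pilot=M94: 2 rows → Origin takes values {L, N} — violation
The only Pilot value with inconsistent Origin is Pilot=M94.

M94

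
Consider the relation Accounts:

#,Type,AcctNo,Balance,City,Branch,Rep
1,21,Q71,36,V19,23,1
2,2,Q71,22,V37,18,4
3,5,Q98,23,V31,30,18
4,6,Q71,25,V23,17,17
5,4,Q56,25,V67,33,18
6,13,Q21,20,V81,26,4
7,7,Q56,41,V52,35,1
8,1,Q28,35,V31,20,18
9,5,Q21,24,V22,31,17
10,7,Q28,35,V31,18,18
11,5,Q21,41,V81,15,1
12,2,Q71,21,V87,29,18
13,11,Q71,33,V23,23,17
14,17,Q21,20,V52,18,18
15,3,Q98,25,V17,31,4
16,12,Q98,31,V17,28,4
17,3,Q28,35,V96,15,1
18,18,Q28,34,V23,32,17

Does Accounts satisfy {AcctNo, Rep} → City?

Yes

(AcctNo=Q71, Rep=1): row 1 → City = V19 ✓
(AcctNo=Q71, Rep=4): row 2 → City = V37 ✓
(AcctNo=Q98, Rep=18): row 3 → City = V31 ✓
(AcctNo=Q71, Rep=17): rows 4, 13 → City = V23, V23 ✓
(AcctNo=Q56, Rep=18): row 5 → City = V67 ✓
(AcctNo=Q21, Rep=4): row 6 → City = V81 ✓
(AcctNo=Q56, Rep=1): row 7 → City = V52 ✓
(AcctNo=Q28, Rep=18): rows 8, 10 → City = V31, V31 ✓
(AcctNo=Q21, Rep=17): row 9 → City = V22 ✓
(AcctNo=Q21, Rep=1): row 11 → City = V81 ✓
(AcctNo=Q71, Rep=18): row 12 → City = V87 ✓
(AcctNo=Q21, Rep=18): row 14 → City = V52 ✓
(AcctNo=Q98, Rep=4): rows 15, 16 → City = V17, V17 ✓
(AcctNo=Q28, Rep=1): row 17 → City = V96 ✓
(AcctNo=Q28, Rep=17): row 18 → City = V23 ✓
Every {AcctNo, Rep} value is associated with a single City value, so {AcctNo, Rep} → City holds.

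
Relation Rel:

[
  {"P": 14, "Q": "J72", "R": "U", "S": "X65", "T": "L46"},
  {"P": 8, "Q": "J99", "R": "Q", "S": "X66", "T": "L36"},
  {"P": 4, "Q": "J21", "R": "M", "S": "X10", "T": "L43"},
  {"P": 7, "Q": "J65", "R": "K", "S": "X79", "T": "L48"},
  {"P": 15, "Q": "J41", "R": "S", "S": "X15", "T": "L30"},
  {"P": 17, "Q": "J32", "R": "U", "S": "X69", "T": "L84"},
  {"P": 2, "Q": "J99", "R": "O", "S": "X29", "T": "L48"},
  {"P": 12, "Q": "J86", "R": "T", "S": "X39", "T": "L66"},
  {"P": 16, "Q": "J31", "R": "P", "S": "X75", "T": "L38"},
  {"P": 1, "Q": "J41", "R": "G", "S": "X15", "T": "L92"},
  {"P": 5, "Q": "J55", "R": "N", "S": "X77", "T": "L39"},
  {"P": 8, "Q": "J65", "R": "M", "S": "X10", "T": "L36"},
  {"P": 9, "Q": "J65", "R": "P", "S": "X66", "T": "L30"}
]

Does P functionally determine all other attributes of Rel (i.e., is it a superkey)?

No

Two distinct rows share P=8, so P does not determine every attribute — not a superkey.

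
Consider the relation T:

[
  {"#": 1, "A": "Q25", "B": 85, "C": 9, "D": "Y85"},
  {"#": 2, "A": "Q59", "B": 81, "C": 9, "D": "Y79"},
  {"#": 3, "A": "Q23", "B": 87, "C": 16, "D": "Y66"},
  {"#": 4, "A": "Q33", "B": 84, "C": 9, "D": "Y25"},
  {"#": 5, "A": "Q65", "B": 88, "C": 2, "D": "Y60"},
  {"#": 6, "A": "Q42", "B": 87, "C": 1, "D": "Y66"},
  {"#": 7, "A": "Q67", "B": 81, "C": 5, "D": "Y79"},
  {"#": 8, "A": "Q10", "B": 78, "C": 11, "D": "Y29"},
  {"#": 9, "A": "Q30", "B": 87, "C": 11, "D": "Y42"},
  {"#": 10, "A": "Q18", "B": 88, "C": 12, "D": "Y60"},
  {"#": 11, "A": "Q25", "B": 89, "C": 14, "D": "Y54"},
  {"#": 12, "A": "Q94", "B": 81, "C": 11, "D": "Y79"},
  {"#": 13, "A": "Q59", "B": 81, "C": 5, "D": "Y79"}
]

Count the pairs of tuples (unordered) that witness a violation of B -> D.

B=81: all 4 rows agree on D — 0 pairs.
B=87: violating pairs (3,9), (6,9) — 2 pairs.
B=88: all 2 rows agree on D — 0 pairs.

2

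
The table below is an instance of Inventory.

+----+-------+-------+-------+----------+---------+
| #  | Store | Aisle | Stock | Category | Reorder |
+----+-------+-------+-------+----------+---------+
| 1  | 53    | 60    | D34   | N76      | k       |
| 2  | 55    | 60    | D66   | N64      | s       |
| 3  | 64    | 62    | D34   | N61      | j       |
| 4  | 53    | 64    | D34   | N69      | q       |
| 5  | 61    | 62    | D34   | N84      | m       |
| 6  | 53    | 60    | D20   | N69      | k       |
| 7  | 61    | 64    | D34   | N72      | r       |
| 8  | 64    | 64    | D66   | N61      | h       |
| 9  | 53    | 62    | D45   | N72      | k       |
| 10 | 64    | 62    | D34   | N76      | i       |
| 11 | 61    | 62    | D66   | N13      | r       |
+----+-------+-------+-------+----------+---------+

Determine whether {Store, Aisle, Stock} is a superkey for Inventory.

Rows 3 and 10 have the same {Store, Aisle, Stock} value (Store=64, Aisle=62, Stock=D34) but are distinct tuples, so {Store, Aisle, Stock} does not determine every attribute — not a superkey.

No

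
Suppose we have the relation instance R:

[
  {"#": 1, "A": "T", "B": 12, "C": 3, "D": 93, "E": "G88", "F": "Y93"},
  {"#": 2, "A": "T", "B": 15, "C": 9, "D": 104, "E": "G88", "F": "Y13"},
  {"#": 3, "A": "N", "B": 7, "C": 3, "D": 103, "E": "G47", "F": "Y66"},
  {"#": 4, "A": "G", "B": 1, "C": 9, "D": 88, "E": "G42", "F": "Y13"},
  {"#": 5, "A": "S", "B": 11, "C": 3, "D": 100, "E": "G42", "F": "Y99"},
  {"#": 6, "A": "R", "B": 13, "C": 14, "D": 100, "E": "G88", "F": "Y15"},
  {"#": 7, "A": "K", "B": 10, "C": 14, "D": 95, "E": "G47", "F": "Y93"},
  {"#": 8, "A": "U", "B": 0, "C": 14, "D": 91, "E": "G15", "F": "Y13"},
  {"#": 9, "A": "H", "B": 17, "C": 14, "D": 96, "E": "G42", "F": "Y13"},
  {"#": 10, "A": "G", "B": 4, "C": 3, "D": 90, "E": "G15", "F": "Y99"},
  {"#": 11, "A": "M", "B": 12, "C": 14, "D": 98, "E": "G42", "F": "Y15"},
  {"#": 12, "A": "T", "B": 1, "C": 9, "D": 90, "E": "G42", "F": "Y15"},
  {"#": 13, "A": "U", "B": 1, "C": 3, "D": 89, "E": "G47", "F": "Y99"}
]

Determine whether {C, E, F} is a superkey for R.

All 13 rows have distinct {C, E, F} values, so {C, E, F} → (all attributes) holds and {C, E, F} is a superkey.

Yes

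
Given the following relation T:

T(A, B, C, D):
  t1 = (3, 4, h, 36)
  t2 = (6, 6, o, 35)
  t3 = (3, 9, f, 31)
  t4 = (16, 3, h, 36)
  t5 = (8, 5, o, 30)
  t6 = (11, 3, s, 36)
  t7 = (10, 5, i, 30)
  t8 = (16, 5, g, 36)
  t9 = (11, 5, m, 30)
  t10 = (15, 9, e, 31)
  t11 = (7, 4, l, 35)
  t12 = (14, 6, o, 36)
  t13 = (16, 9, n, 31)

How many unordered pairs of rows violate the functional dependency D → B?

D=36: violating pairs (1,4), (1,6), (1,8), (1,12), (4,8), (4,12), (6,8), (6,12), (8,12) — 9 pairs.
D=35: violating pairs (2,11) — 1 pair.
D=31: all 3 rows agree on B — 0 pairs.
D=30: all 3 rows agree on B — 0 pairs.

10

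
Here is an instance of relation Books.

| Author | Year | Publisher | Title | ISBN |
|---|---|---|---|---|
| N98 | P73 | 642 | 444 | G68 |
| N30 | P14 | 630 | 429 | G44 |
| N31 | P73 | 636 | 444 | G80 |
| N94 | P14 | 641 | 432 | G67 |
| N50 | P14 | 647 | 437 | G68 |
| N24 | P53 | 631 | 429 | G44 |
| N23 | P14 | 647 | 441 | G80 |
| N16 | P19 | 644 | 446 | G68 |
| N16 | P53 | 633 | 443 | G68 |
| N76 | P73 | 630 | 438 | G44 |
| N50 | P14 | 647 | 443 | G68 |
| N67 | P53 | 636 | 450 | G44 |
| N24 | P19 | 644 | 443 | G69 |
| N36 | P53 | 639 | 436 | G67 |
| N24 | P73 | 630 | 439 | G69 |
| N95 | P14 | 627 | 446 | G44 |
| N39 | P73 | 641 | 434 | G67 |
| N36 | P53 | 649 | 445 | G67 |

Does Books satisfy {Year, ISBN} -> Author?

No

(Year=P73, ISBN=G68): 1 row → Author = N98 ✓
(Year=P14, ISBN=G44): 2 rows → Author takes values {N30, N95} — violation
(Year=P73, ISBN=G80): 1 row → Author = N31 ✓
(Year=P14, ISBN=G67): 1 row → Author = N94 ✓
(Year=P14, ISBN=G68): 2 rows → Author = N50, N50 ✓
(Year=P53, ISBN=G44): 2 rows → Author takes values {N24, N67} — violation
(Year=P14, ISBN=G80): 1 row → Author = N23 ✓
(Year=P19, ISBN=G68): 1 row → Author = N16 ✓
(Year=P53, ISBN=G68): 1 row → Author = N16 ✓
(Year=P73, ISBN=G44): 1 row → Author = N76 ✓
(Year=P19, ISBN=G69): 1 row → Author = N24 ✓
(Year=P53, ISBN=G67): 2 rows → Author = N36, N36 ✓
(Year=P73, ISBN=G69): 1 row → Author = N24 ✓
(Year=P73, ISBN=G67): 1 row → Author = N39 ✓
Two rows agree on {Year, ISBN} but differ on Author, so {Year, ISBN} -> Author does not hold.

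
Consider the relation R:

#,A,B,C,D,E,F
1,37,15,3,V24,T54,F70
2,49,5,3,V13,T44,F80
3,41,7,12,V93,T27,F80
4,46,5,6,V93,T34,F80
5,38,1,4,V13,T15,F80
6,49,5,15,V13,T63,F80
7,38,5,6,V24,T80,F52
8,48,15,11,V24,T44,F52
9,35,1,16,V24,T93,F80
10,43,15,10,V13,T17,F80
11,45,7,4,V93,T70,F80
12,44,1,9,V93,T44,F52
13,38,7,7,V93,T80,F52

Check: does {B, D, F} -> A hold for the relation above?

No

(B=15, D=V24, F=F70): row 1 → A = 37 ✓
(B=5, D=V13, F=F80): rows 2, 6 → A = 49, 49 ✓
(B=7, D=V93, F=F80): rows 3, 11 → A takes values {41, 45} — violation
(B=5, D=V93, F=F80): row 4 → A = 46 ✓
(B=1, D=V13, F=F80): row 5 → A = 38 ✓
(B=5, D=V24, F=F52): row 7 → A = 38 ✓
(B=15, D=V24, F=F52): row 8 → A = 48 ✓
(B=1, D=V24, F=F80): row 9 → A = 35 ✓
(B=15, D=V13, F=F80): row 10 → A = 43 ✓
(B=1, D=V93, F=F52): row 12 → A = 44 ✓
(B=7, D=V93, F=F52): row 13 → A = 38 ✓
Two rows agree on {B, D, F} but differ on A, so {B, D, F} -> A does not hold.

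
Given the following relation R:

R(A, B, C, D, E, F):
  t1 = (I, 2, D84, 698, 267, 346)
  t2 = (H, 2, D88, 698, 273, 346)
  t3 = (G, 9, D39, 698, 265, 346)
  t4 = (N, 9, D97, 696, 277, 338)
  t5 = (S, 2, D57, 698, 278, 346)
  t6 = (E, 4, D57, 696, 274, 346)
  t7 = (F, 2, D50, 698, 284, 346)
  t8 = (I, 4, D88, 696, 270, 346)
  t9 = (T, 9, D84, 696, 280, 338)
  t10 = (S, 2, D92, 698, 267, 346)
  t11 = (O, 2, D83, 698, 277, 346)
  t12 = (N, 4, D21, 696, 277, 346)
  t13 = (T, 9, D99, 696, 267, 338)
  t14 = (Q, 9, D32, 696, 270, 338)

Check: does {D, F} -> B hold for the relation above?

(D=698, F=346): rows 1, 2, 3, 5, 7, 10, 11 → B takes values {2, 9} — violation
(D=696, F=338): rows 4, 9, 13, 14 → B = 9, 9, 9, 9 ✓
(D=696, F=346): rows 6, 8, 12 → B = 4, 4, 4 ✓
Two rows agree on {D, F} but differ on B, so {D, F} -> B does not hold.

No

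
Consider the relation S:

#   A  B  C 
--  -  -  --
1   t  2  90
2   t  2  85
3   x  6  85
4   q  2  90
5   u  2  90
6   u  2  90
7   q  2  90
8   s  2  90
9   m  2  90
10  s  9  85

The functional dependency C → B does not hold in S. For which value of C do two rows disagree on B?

85

C=90: rows 1, 4, 5, 6, 7, 8, 9 → B = 2, 2, 2, 2, 2, 2, 2 ✓
C=85: rows 2, 3, 10 → B takes values {2, 6, 9} — violation
The only C value with inconsistent B is C=85.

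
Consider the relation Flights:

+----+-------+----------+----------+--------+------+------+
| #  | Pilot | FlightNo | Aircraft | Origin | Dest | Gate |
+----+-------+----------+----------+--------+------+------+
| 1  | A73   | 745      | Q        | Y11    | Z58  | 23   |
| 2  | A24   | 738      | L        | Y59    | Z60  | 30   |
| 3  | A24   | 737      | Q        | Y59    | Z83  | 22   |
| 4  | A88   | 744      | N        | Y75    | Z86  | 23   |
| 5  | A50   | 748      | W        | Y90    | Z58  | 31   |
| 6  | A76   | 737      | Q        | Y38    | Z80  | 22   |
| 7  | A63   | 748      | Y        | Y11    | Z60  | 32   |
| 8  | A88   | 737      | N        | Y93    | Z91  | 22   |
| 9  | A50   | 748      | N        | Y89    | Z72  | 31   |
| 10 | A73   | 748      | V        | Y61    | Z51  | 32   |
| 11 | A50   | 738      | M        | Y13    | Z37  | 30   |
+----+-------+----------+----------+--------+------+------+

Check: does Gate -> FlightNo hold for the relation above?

Gate=23: rows 1, 4 → FlightNo takes values {745, 744} — violation
Gate=30: rows 2, 11 → FlightNo = 738, 738 ✓
Gate=22: rows 3, 6, 8 → FlightNo = 737, 737, 737 ✓
Gate=31: rows 5, 9 → FlightNo = 748, 748 ✓
Gate=32: rows 7, 10 → FlightNo = 748, 748 ✓
Two rows agree on Gate but differ on FlightNo, so Gate -> FlightNo does not hold.

No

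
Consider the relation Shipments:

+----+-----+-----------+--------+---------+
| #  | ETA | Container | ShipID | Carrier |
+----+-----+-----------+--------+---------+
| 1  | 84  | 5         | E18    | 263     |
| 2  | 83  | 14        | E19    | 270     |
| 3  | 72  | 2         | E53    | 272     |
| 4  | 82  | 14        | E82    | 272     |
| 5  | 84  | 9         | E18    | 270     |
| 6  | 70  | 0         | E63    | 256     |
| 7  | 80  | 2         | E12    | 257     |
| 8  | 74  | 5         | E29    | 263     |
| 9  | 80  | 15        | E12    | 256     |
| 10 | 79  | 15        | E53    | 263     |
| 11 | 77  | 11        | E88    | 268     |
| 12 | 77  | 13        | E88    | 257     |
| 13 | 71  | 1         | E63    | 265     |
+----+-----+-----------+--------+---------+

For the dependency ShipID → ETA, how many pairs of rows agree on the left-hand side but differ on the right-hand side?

2

ShipID=E18: all 2 rows agree on ETA — 0 pairs.
ShipID=E53: violating pairs (3,10) — 1 pair.
ShipID=E63: violating pairs (6,13) — 1 pair.
ShipID=E12: all 2 rows agree on ETA — 0 pairs.
ShipID=E88: all 2 rows agree on ETA — 0 pairs.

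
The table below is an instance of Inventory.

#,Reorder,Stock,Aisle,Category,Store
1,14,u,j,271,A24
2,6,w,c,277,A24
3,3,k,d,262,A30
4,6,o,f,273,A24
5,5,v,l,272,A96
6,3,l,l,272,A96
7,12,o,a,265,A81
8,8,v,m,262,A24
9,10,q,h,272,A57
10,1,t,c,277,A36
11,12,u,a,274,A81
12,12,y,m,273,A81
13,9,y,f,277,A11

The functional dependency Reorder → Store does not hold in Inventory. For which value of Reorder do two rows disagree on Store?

3

Reorder=14: row 1 → Store = A24 ✓
Reorder=6: rows 2, 4 → Store = A24, A24 ✓
Reorder=3: rows 3, 6 → Store takes values {A30, A96} — violation
Reorder=5: row 5 → Store = A96 ✓
Reorder=12: rows 7, 11, 12 → Store = A81, A81, A81 ✓
Reorder=8: row 8 → Store = A24 ✓
Reorder=10: row 9 → Store = A57 ✓
Reorder=1: row 10 → Store = A36 ✓
Reorder=9: row 13 → Store = A11 ✓
The only Reorder value with inconsistent Store is Reorder=3.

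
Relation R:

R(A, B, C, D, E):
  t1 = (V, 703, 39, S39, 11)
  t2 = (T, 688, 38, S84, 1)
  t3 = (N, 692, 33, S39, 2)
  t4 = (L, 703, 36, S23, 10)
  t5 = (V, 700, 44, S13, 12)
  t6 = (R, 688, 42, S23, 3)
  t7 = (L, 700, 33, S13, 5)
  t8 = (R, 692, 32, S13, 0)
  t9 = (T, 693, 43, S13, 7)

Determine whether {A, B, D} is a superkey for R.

Yes

All 9 rows have distinct {A, B, D} values, so {A, B, D} → (all attributes) holds and {A, B, D} is a superkey.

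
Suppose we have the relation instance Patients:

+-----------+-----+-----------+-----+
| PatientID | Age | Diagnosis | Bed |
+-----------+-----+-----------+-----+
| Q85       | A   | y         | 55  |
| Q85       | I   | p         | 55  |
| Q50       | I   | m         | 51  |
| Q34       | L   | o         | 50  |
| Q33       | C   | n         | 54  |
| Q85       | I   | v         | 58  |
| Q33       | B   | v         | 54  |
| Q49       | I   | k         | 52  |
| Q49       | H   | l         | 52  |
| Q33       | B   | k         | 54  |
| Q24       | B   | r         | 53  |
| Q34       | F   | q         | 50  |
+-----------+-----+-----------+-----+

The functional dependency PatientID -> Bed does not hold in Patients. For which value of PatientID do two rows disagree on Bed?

Q85

PatientID=Q85: 3 rows → Bed takes values {55, 58} — violation
PatientID=Q50: 1 row → Bed = 51 ✓
PatientID=Q34: 2 rows → Bed = 50, 50 ✓
PatientID=Q33: 3 rows → Bed = 54, 54, 54 ✓
PatientID=Q49: 2 rows → Bed = 52, 52 ✓
PatientID=Q24: 1 row → Bed = 53 ✓
The only PatientID value with inconsistent Bed is PatientID=Q85.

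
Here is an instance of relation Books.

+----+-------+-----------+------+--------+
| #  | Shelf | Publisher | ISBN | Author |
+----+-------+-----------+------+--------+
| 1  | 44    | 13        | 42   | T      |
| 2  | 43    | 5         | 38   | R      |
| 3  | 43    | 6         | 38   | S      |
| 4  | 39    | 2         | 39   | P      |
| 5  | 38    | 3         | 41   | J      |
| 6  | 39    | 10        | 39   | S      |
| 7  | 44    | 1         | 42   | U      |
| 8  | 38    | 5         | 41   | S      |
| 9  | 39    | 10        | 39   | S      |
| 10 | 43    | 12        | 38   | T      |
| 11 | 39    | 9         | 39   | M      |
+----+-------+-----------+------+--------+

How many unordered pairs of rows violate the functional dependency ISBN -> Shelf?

ISBN=42: all 2 rows agree on Shelf — 0 pairs.
ISBN=38: all 3 rows agree on Shelf — 0 pairs.
ISBN=39: all 4 rows agree on Shelf — 0 pairs.
ISBN=41: all 2 rows agree on Shelf — 0 pairs.

0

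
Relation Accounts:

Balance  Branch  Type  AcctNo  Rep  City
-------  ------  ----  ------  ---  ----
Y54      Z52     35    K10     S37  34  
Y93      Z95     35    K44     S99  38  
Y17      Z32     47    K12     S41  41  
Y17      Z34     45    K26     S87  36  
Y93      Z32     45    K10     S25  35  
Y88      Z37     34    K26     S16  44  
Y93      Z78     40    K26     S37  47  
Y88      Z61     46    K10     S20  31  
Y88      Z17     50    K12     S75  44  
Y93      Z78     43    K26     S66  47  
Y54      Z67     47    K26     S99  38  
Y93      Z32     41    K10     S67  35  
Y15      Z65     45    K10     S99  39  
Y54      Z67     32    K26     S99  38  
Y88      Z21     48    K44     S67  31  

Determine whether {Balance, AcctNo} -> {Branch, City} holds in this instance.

Yes

(Balance=Y54, AcctNo=K10): 1 row → {Branch,City} = (Z52, 34) ✓
(Balance=Y93, AcctNo=K44): 1 row → {Branch,City} = (Z95, 38) ✓
(Balance=Y17, AcctNo=K12): 1 row → {Branch,City} = (Z32, 41) ✓
(Balance=Y17, AcctNo=K26): 1 row → {Branch,City} = (Z34, 36) ✓
(Balance=Y93, AcctNo=K10): 2 rows → {Branch,City} = (Z32, 35), (Z32, 35) ✓
(Balance=Y88, AcctNo=K26): 1 row → {Branch,City} = (Z37, 44) ✓
(Balance=Y93, AcctNo=K26): 2 rows → {Branch,City} = (Z78, 47), (Z78, 47) ✓
(Balance=Y88, AcctNo=K10): 1 row → {Branch,City} = (Z61, 31) ✓
(Balance=Y88, AcctNo=K12): 1 row → {Branch,City} = (Z17, 44) ✓
(Balance=Y54, AcctNo=K26): 2 rows → {Branch,City} = (Z67, 38), (Z67, 38) ✓
(Balance=Y15, AcctNo=K10): 1 row → {Branch,City} = (Z65, 39) ✓
(Balance=Y88, AcctNo=K44): 1 row → {Branch,City} = (Z21, 31) ✓
Every {Balance, AcctNo} value is associated with a single {Branch, City} value, so {Balance, AcctNo} -> {Branch, City} holds.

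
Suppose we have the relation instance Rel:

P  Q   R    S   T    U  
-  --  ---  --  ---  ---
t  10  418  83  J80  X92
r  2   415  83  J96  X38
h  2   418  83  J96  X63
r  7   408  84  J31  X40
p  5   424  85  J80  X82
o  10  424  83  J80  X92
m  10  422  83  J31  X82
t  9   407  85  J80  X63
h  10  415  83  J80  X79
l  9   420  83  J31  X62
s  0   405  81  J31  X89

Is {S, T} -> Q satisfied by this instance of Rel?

(S=83, T=J80): 3 rows → Q = 10, 10, 10 ✓
(S=83, T=J96): 2 rows → Q = 2, 2 ✓
(S=84, T=J31): 1 row → Q = 7 ✓
(S=85, T=J80): 2 rows → Q takes values {5, 9} — violation
(S=83, T=J31): 2 rows → Q takes values {10, 9} — violation
(S=81, T=J31): 1 row → Q = 0 ✓
Two rows agree on {S, T} but differ on Q, so {S, T} -> Q does not hold.

No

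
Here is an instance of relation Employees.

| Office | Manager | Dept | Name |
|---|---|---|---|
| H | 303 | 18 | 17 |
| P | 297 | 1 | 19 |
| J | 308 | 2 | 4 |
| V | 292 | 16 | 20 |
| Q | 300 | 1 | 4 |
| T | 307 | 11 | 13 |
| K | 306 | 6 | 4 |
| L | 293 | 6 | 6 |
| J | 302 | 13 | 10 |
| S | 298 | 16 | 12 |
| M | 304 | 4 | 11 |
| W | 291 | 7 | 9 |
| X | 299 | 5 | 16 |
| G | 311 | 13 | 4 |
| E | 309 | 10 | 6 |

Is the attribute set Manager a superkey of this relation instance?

Yes

All 15 rows have distinct Manager values, so Manager → (all attributes) holds and Manager is a superkey.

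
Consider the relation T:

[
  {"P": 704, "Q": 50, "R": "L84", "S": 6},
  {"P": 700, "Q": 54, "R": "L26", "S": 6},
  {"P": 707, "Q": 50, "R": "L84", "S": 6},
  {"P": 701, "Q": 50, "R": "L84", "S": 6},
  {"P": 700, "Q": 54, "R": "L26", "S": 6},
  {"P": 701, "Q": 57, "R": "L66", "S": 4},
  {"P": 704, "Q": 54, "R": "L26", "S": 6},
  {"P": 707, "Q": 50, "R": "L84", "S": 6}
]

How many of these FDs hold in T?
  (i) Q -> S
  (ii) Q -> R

2

(i) Q -> S: every LHS value maps to a single RHS value — holds.
(ii) Q -> R: every LHS value maps to a single RHS value — holds.
2 of the 2 dependencies hold.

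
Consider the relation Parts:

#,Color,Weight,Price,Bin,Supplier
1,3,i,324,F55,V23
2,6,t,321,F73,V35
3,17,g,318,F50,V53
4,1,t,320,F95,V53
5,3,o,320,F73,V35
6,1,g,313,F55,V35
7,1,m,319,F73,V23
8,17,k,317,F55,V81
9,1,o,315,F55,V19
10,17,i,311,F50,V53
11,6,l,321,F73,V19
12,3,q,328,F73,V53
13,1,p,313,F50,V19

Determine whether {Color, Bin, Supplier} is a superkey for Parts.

No

Rows 3 and 10 have the same {Color, Bin, Supplier} value (Color=17, Bin=F50, Supplier=V53) but are distinct tuples, so {Color, Bin, Supplier} does not determine every attribute — not a superkey.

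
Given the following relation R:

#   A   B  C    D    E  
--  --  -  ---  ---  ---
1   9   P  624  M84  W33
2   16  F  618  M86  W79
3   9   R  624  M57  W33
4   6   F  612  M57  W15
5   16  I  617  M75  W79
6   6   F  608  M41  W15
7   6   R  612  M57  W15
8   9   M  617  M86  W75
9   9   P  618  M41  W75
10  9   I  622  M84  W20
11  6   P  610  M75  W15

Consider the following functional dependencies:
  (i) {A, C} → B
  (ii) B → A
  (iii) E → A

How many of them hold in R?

(i) {A, C} → B: (A=9, C=624): rows 1, 3 → B takes values {P, R} — violation; (A=6, C=612): rows 4, 7 → B takes values {F, R} — violation — fails.
(ii) B → A: B=P: rows 1, 9, 11 → A takes values {9, 6} — violation; B=F: rows 2, 4, 6 → A takes values {16, 6} — violation; B=R: rows 3, 7 → A takes values {9, 6} — violation; B=I: rows 5, 10 → A takes values {16, 9} — violation — fails.
(iii) E → A: every LHS value maps to a single RHS value — holds.
1 of the 3 dependencies holds.

1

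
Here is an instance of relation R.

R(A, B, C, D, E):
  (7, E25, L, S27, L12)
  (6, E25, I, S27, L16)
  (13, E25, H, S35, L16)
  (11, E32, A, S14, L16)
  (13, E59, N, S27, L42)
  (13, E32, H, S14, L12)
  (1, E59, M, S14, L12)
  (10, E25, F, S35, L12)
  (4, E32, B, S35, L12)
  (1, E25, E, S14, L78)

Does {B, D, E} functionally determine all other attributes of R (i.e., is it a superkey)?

All 10 rows have distinct {B, D, E} values, so {B, D, E} → (all attributes) holds and {B, D, E} is a superkey.

Yes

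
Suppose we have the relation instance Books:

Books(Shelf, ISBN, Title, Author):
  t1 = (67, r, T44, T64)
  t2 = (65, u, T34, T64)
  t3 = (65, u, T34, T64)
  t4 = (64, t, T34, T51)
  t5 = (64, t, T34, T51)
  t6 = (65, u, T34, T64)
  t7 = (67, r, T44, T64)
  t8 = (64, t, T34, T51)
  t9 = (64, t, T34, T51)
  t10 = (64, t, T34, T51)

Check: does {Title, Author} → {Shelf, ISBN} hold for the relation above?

Yes

(Title=T44, Author=T64): rows 1, 7 → {Shelf,ISBN} = (67, r), (67, r) ✓
(Title=T34, Author=T64): rows 2, 3, 6 → {Shelf,ISBN} = (65, u), (65, u), (65, u) ✓
(Title=T34, Author=T51): rows 4, 5, 8, 9, 10 → {Shelf,ISBN} = (64, t), (64, t), (64, t), (64, t), (64, t) ✓
Every {Title, Author} value is associated with a single {Shelf, ISBN} value, so {Title, Author} → {Shelf, ISBN} holds.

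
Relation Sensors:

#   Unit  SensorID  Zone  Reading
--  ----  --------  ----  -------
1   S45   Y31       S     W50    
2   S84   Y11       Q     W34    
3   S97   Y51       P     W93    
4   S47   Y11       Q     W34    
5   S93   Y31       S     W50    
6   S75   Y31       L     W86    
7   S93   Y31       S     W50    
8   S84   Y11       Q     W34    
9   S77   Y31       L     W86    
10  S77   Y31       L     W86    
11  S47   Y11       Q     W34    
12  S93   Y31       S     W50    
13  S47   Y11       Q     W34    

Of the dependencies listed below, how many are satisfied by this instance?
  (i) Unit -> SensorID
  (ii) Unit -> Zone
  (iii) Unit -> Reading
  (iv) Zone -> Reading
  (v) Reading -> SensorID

(i) Unit -> SensorID: every LHS value maps to a single RHS value — holds.
(ii) Unit -> Zone: every LHS value maps to a single RHS value — holds.
(iii) Unit -> Reading: every LHS value maps to a single RHS value — holds.
(iv) Zone -> Reading: every LHS value maps to a single RHS value — holds.
(v) Reading -> SensorID: every LHS value maps to a single RHS value — holds.
5 of the 5 dependencies hold.

5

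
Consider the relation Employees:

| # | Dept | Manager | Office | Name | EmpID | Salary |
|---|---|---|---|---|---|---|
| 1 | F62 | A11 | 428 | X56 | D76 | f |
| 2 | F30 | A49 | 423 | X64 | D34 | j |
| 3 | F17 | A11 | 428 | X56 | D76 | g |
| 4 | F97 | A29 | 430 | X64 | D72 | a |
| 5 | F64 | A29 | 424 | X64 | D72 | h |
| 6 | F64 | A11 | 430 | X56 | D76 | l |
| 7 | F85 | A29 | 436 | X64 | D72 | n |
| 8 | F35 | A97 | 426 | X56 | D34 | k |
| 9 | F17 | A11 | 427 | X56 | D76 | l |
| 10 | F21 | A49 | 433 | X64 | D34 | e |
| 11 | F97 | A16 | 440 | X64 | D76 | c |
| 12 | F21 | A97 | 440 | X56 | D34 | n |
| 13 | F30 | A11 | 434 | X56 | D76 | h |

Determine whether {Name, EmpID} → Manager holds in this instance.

Yes

(Name=X56, EmpID=D76): rows 1, 3, 6, 9, 13 → Manager = A11, A11, A11, A11, A11 ✓
(Name=X64, EmpID=D34): rows 2, 10 → Manager = A49, A49 ✓
(Name=X64, EmpID=D72): rows 4, 5, 7 → Manager = A29, A29, A29 ✓
(Name=X56, EmpID=D34): rows 8, 12 → Manager = A97, A97 ✓
(Name=X64, EmpID=D76): row 11 → Manager = A16 ✓
Every {Name, EmpID} value is associated with a single Manager value, so {Name, EmpID} → Manager holds.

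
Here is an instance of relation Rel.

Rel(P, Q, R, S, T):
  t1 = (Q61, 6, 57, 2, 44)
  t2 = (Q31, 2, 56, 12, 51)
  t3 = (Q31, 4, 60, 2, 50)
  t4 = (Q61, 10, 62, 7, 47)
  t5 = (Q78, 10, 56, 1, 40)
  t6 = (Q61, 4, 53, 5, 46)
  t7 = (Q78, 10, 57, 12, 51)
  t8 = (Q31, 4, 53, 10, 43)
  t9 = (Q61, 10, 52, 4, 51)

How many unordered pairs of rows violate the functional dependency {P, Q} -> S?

(P=Q31, Q=4): violating pairs (3,8) — 1 pair.
(P=Q61, Q=10): violating pairs (4,9) — 1 pair.
(P=Q78, Q=10): violating pairs (5,7) — 1 pair.

3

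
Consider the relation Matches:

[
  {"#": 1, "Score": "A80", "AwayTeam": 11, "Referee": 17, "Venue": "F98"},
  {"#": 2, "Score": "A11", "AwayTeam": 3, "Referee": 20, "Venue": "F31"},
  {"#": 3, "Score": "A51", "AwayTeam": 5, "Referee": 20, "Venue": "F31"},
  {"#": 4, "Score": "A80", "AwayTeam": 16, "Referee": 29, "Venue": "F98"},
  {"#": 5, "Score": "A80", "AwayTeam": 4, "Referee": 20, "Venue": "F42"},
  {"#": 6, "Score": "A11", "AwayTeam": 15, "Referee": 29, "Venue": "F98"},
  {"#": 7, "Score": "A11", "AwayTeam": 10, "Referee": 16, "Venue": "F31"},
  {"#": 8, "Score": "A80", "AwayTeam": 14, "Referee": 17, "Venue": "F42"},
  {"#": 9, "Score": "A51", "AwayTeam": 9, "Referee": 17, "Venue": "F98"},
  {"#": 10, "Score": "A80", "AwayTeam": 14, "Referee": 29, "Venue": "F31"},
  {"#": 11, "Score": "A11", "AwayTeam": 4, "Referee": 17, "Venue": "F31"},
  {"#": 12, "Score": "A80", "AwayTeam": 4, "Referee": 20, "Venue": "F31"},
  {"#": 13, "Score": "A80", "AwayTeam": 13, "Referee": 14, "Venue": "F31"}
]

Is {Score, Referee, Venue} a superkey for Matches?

Yes

All 13 rows have distinct {Score, Referee, Venue} values, so {Score, Referee, Venue} → (all attributes) holds and {Score, Referee, Venue} is a superkey.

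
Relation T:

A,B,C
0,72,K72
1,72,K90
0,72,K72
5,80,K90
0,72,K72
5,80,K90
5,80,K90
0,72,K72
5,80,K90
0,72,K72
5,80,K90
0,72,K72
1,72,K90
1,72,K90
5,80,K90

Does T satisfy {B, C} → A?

Yes

(B=72, C=K72): 6 rows → A = 0, 0, 0, 0, 0, 0 ✓
(B=72, C=K90): 3 rows → A = 1, 1, 1 ✓
(B=80, C=K90): 6 rows → A = 5, 5, 5, 5, 5, 5 ✓
Every {B, C} value is associated with a single A value, so {B, C} → A holds.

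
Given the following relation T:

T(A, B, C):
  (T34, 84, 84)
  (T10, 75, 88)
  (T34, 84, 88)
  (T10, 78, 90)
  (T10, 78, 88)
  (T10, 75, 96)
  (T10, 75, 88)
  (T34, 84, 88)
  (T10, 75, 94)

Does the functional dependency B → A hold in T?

Yes

B=84: 3 rows → A = T34, T34, T34 ✓
B=75: 4 rows → A = T10, T10, T10, T10 ✓
B=78: 2 rows → A = T10, T10 ✓
Every B value is associated with a single A value, so B → A holds.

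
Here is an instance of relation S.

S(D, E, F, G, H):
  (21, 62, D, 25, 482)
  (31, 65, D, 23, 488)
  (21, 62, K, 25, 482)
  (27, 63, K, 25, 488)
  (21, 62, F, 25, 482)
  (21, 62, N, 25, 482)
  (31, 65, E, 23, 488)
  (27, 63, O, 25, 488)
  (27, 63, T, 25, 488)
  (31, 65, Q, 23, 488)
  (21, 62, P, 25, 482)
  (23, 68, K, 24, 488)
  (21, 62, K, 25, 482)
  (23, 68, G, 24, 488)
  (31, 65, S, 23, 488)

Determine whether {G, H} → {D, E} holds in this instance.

Yes

(G=25, H=482): 6 rows → {D,E} = (21, 62), (21, 62), (21, 62), (21, 62), (21, 62), (21, 62) ✓
(G=23, H=488): 4 rows → {D,E} = (31, 65), (31, 65), (31, 65), (31, 65) ✓
(G=25, H=488): 3 rows → {D,E} = (27, 63), (27, 63), (27, 63) ✓
(G=24, H=488): 2 rows → {D,E} = (23, 68), (23, 68) ✓
Every {G, H} value is associated with a single {D, E} value, so {G, H} → {D, E} holds.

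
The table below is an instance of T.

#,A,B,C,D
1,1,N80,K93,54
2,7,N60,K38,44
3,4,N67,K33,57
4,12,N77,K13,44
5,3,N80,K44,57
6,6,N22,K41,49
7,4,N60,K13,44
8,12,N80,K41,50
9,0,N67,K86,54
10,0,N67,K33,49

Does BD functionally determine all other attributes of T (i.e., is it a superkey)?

No

Rows 2 and 7 have the same BD value (B=N60, D=44) but are distinct tuples, so BD does not determine every attribute — not a superkey.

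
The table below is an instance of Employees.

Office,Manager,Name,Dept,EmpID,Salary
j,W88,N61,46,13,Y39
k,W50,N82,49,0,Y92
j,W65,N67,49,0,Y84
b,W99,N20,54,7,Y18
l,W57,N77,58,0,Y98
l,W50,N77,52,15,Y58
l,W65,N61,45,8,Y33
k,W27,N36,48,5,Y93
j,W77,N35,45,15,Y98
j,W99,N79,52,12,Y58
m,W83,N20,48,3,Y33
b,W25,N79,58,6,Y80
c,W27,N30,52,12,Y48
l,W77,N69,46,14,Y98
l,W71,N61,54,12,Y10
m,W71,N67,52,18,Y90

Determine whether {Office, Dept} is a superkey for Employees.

Yes

All 16 rows have distinct {Office, Dept} values, so {Office, Dept} → (all attributes) holds and {Office, Dept} is a superkey.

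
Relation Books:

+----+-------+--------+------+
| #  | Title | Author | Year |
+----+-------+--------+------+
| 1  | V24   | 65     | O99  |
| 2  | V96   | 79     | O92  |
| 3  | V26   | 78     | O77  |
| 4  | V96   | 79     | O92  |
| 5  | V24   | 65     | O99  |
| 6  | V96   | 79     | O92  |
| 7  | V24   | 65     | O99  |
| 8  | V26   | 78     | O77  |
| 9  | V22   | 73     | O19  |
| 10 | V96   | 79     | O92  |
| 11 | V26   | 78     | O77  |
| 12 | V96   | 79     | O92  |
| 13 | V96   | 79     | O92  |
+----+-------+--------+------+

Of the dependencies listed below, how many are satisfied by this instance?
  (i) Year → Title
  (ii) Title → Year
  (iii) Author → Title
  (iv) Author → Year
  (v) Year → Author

(i) Year → Title: every LHS value maps to a single RHS value — holds.
(ii) Title → Year: every LHS value maps to a single RHS value — holds.
(iii) Author → Title: every LHS value maps to a single RHS value — holds.
(iv) Author → Year: every LHS value maps to a single RHS value — holds.
(v) Year → Author: every LHS value maps to a single RHS value — holds.
5 of the 5 dependencies hold.

5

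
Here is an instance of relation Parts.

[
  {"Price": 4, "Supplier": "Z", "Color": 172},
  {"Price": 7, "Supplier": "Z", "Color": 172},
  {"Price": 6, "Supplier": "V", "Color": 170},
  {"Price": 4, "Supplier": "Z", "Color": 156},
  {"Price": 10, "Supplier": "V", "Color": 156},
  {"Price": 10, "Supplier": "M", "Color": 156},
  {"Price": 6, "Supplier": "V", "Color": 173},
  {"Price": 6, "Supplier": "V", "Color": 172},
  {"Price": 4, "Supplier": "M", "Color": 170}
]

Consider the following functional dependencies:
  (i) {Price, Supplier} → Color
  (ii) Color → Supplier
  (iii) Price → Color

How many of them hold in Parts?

(i) {Price, Supplier} → Color: (Price=4, Supplier=Z): 2 rows → Color takes values {172, 156} — violation; (Price=6, Supplier=V): 3 rows → Color takes values {170, 173, 172} — violation — fails.
(ii) Color → Supplier: Color=172: 3 rows → Supplier takes values {Z, V} — violation; Color=170: 2 rows → Supplier takes values {V, M} — violation; Color=156: 3 rows → Supplier takes values {Z, V, M} — violation — fails.
(iii) Price → Color: Price=4: 3 rows → Color takes values {172, 156, 170} — violation; Price=6: 3 rows → Color takes values {170, 173, 172} — violation — fails.
None of the 3 dependencies hold.

0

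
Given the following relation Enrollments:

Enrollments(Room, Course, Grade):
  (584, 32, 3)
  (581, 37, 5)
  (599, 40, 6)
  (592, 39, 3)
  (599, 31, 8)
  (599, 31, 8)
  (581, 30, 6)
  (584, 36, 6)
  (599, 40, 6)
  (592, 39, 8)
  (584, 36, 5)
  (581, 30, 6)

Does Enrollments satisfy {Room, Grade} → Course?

(Room=584, Grade=3): 1 row → Course = 32 ✓
(Room=581, Grade=5): 1 row → Course = 37 ✓
(Room=599, Grade=6): 2 rows → Course = 40, 40 ✓
(Room=592, Grade=3): 1 row → Course = 39 ✓
(Room=599, Grade=8): 2 rows → Course = 31, 31 ✓
(Room=581, Grade=6): 2 rows → Course = 30, 30 ✓
(Room=584, Grade=6): 1 row → Course = 36 ✓
(Room=592, Grade=8): 1 row → Course = 39 ✓
(Room=584, Grade=5): 1 row → Course = 36 ✓
Every {Room, Grade} value is associated with a single Course value, so {Room, Grade} → Course holds.

Yes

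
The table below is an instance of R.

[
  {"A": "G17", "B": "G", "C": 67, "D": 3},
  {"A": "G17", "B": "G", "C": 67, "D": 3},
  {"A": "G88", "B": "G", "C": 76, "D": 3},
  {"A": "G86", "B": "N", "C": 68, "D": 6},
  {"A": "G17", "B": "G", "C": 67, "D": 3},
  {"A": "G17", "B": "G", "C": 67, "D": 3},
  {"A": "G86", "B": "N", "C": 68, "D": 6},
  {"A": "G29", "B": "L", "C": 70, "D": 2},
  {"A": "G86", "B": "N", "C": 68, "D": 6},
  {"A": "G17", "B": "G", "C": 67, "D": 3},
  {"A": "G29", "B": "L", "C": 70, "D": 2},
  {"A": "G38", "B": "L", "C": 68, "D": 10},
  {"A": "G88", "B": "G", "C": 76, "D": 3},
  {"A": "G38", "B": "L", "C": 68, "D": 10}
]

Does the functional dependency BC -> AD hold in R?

Yes

(B=G, C=67): 5 rows → {A,D} = (G17, 3), (G17, 3), (G17, 3), (G17, 3), (G17, 3) ✓
(B=G, C=76): 2 rows → {A,D} = (G88, 3), (G88, 3) ✓
(B=N, C=68): 3 rows → {A,D} = (G86, 6), (G86, 6), (G86, 6) ✓
(B=L, C=70): 2 rows → {A,D} = (G29, 2), (G29, 2) ✓
(B=L, C=68): 2 rows → {A,D} = (G38, 10), (G38, 10) ✓
Every BC value is associated with a single AD value, so BC -> AD holds.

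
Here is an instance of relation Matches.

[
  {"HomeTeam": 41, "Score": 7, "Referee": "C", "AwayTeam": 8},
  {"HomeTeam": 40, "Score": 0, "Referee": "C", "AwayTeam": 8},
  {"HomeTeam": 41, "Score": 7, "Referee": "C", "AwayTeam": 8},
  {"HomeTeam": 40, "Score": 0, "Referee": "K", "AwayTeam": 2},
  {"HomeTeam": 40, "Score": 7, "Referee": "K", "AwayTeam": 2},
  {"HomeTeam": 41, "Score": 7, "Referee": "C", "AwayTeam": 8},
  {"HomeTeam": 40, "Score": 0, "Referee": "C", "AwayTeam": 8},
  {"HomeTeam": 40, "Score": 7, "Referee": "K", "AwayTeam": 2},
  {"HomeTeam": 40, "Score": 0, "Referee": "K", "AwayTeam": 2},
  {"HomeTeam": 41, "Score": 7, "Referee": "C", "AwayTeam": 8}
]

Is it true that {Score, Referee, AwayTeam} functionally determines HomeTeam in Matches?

(Score=7, Referee=C, AwayTeam=8): 4 rows → HomeTeam = 41, 41, 41, 41 ✓
(Score=0, Referee=C, AwayTeam=8): 2 rows → HomeTeam = 40, 40 ✓
(Score=0, Referee=K, AwayTeam=2): 2 rows → HomeTeam = 40, 40 ✓
(Score=7, Referee=K, AwayTeam=2): 2 rows → HomeTeam = 40, 40 ✓
Every {Score, Referee, AwayTeam} value is associated with a single HomeTeam value, so {Score, Referee, AwayTeam} → HomeTeam holds.

Yes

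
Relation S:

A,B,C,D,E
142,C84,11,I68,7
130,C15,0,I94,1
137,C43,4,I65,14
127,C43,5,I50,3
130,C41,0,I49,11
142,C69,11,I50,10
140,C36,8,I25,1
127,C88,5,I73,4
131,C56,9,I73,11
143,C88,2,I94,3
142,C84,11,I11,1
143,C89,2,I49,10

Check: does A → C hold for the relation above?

Yes

A=142: 3 rows → C = 11, 11, 11 ✓
A=130: 2 rows → C = 0, 0 ✓
A=137: 1 row → C = 4 ✓
A=127: 2 rows → C = 5, 5 ✓
A=140: 1 row → C = 8 ✓
A=131: 1 row → C = 9 ✓
A=143: 2 rows → C = 2, 2 ✓
Every A value is associated with a single C value, so A → C holds.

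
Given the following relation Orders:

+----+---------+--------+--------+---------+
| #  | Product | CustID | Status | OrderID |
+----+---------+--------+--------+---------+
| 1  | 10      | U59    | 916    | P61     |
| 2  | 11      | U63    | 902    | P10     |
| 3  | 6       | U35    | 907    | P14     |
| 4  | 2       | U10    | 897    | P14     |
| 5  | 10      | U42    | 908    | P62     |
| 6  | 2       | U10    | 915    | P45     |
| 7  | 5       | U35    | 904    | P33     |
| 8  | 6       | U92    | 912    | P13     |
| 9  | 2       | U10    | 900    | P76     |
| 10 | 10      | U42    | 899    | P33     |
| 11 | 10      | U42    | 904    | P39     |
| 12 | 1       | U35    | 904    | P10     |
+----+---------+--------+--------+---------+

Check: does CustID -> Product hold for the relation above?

CustID=U59: row 1 → Product = 10 ✓
CustID=U63: row 2 → Product = 11 ✓
CustID=U35: rows 3, 7, 12 → Product takes values {6, 5, 1} — violation
CustID=U10: rows 4, 6, 9 → Product = 2, 2, 2 ✓
CustID=U42: rows 5, 10, 11 → Product = 10, 10, 10 ✓
CustID=U92: row 8 → Product = 6 ✓
Two rows agree on CustID but differ on Product, so CustID -> Product does not hold.

No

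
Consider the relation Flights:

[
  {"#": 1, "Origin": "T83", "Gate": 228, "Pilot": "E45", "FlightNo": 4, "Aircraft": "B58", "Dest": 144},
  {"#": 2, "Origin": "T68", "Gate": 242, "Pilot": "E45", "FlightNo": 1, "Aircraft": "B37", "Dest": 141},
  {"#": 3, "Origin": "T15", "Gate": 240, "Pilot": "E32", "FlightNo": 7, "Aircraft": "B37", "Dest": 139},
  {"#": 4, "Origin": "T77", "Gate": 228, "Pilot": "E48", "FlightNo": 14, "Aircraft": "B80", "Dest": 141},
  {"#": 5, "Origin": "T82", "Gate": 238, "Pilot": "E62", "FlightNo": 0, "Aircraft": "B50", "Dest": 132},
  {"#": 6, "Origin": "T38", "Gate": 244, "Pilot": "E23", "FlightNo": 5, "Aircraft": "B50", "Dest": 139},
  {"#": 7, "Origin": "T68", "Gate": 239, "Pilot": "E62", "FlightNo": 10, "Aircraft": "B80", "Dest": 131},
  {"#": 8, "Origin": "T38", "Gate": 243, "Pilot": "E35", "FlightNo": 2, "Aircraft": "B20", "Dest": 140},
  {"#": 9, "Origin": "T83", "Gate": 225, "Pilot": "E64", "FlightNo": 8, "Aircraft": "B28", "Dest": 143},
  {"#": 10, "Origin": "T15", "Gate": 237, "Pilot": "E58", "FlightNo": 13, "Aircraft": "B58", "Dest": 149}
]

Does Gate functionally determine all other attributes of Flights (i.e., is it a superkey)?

No

Rows 1 and 4 have the same Gate value Gate=228 but are distinct tuples, so Gate does not determine every attribute — not a superkey.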